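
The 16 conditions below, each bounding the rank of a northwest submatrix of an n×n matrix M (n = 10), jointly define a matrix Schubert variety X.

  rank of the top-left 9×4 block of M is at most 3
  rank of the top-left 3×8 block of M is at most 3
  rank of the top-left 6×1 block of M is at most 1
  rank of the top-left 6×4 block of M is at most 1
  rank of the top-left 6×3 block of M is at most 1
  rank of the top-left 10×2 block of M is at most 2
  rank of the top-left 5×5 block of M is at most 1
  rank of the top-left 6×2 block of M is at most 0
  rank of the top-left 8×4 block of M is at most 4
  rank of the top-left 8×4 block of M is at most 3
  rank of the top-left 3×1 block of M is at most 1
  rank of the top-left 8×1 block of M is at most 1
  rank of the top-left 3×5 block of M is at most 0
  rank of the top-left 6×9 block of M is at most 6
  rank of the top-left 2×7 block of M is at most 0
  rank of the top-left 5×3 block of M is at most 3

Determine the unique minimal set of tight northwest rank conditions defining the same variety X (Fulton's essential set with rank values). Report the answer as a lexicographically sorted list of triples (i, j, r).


Propagating the 16 rank bounds to every northwest block:

  i=1: 0 0 0 0 0 0 0 1 1 1
  i=2: 0 0 0 0 0 0 0 1 2 2
  i=3: 0 0 0 0 0 1 1 2 3 3
  i=4: 0 0 1 1 1 2 2 3 4 4
  i=5: 0 0 1 1 1 2 3 4 5 5
  i=6: 0 0 1 1 2 3 4 5 6 6
  i=7: 1 1 2 2 3 4 5 6 7 7
  i=8: 1 2 3 3 4 5 6 7 8 8
  i=9: 1 2 3 3 4 5 6 7 8 9
  i=10: 1 2 3 4 5 6 7 8 9 10

the unique w with this rank table is (8, 9, 6, 3, 7, 5, 1, 2, 10, 4).

|D(w)|=29, |Ess(w)|=6:

[(2, 7, 0), (3, 5, 0), (5, 5, 1), (6, 2, 0), (6, 4, 1), (9, 4, 3)]


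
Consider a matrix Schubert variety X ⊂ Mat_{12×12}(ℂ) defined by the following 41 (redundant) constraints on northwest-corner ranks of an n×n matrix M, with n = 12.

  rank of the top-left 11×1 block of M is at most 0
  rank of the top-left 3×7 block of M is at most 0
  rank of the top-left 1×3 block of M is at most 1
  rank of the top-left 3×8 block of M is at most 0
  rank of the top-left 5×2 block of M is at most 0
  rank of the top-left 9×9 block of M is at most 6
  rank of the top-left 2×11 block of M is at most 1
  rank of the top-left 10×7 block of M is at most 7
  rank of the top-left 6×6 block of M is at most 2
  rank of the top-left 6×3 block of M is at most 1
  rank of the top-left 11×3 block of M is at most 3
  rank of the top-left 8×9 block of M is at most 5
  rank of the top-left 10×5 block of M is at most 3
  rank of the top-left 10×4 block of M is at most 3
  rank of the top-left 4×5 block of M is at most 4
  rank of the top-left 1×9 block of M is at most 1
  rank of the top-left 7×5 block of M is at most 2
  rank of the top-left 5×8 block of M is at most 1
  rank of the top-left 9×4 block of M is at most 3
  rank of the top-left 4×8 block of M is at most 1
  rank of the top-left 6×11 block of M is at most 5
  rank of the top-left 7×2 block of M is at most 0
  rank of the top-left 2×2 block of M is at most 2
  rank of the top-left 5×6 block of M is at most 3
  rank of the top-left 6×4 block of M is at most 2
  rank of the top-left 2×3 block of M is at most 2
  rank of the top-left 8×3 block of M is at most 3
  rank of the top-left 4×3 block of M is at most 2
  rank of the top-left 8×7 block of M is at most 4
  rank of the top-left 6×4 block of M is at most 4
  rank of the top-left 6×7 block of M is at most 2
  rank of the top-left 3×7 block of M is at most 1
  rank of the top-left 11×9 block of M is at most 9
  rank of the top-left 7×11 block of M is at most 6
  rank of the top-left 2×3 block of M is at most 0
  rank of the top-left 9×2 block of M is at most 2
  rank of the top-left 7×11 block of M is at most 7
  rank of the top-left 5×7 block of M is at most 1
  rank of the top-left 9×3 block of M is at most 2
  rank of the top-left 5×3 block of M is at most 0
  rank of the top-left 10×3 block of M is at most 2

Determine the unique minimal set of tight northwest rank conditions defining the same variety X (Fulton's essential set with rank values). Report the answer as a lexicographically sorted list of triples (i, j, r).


Reconstructing r_w from the 41 given conditions:

  row 1: 0 | 0 | 0 | 0 | 0 | 0 | 0 | 0 | 1 | 1 | 1 | 1
  row 2: 0 | 0 | 0 | 0 | 0 | 0 | 0 | 0 | 1 | 1 | 1 | 2
  row 3: 0 | 0 | 0 | 0 | 0 | 0 | 0 | 0 | 1 | 2 | 2 | 3
  row 4: 0 | 0 | 0 | 1 | 1 | 1 | 1 | 1 | 2 | 3 | 3 | 4
  row 5: 0 | 0 | 0 | 1 | 1 | 1 | 1 | 1 | 2 | 3 | 4 | 5
  row 6: 0 | 0 | 1 | 2 | 2 | 2 | 2 | 2 | 3 | 4 | 5 | 6
  row 7: 0 | 0 | 1 | 2 | 2 | 3 | 3 | 3 | 4 | 5 | 6 | 7
  row 8: 0 | 1 | 2 | 3 | 3 | 4 | 4 | 4 | 5 | 6 | 7 | 8
  row 9: 0 | 1 | 2 | 3 | 3 | 4 | 5 | 5 | 6 | 7 | 8 | 9
  row 10: 0 | 1 | 2 | 3 | 3 | 4 | 5 | 6 | 7 | 8 | 9 | 10
  row 11: 0 | 1 | 2 | 3 | 4 | 5 | 6 | 7 | 8 | 9 | 10 | 11
  row 12: 1 | 2 | 3 | 4 | 5 | 6 | 7 | 8 | 9 | 10 | 11 | 12

reading off 1-entries of Δ²R: w = (9, 12, 10, 4, 11, 3, 6, 2, 7, 8, 5, 1).

|D(w)|=47, |Ess(w)|=8:

[(2, 11, 1), (3, 8, 0), (5, 3, 0), (5, 8, 1), (7, 2, 0), (7, 5, 2), (10, 5, 3), (11, 1, 0)]


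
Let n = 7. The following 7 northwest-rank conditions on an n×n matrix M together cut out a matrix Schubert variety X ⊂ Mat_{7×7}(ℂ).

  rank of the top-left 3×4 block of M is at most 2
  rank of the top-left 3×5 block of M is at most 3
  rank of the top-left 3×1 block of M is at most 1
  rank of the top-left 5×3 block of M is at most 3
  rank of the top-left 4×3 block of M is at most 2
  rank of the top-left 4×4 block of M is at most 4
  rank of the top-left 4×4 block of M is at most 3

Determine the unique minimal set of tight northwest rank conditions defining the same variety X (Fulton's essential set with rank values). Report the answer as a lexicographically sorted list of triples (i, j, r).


Computing R[i][j] = min implied NW-rank bound (n=7, 7 conditions):

  1, 1, 1, 1, 1, 1, 1
  1, 2, 2, 2, 2, 2, 2
  1, 2, 2, 2, 3, 3, 3
  1, 2, 2, 3, 4, 4, 4
  1, 2, 3, 4, 5, 5, 5
  1, 2, 3, 4, 5, 6, 6
  1, 2, 3, 4, 5, 6, 7

second differences of R give the permutation w = (1, 2, 5, 4, 3, 6, 7).

|D(w)|=3, |Ess(w)|=2:

[(3, 4, 2), (4, 3, 2)]


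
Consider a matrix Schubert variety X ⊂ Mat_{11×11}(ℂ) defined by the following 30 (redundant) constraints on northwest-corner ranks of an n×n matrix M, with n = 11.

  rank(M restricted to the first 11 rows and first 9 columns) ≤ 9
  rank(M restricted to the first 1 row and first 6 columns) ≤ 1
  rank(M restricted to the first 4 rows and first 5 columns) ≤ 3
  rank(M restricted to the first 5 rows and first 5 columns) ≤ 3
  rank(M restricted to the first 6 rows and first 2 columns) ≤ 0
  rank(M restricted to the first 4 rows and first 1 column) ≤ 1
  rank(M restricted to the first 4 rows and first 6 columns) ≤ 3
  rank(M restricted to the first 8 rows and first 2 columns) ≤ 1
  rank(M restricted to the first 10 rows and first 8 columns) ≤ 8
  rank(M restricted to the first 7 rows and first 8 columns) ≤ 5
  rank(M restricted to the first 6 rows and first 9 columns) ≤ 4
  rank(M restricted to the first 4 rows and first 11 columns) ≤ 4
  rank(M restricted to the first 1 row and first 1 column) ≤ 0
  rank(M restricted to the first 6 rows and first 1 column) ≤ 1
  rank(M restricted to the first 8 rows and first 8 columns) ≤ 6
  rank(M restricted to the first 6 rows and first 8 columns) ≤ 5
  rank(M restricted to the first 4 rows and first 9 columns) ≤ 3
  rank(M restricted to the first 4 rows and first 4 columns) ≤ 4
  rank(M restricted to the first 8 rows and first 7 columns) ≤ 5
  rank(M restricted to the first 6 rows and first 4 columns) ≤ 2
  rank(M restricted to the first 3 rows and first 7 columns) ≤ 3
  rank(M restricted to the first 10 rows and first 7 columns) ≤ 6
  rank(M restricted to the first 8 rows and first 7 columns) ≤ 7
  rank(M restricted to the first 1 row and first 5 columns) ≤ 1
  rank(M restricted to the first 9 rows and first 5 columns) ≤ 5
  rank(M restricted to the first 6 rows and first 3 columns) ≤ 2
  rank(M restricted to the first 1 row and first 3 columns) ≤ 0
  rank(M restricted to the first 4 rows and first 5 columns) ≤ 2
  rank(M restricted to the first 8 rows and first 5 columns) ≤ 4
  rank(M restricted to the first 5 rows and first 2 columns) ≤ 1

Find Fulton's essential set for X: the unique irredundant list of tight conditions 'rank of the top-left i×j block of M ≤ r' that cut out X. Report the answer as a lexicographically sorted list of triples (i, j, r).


Recovering R(i,j) via the rank-extension bound from the 30 conditions:

  R[1]: 0  0  0  1  1  1  1  1  1  1  1
  R[2]: 0  0  1  2  2  2  2  2  2  2  2
  R[3]: 0  0  1  2  2  3  3  3  3  3  3
  R[4]: 0  0  1  2  2  3  3  3  3  4  4
  R[5]: 0  0  1  2  3  4  4  4  4  5  5
  R[6]: 0  0  1  2  3  4  4  4  4  5  6
  R[7]: 1  1  2  3  4  5  5  5  5  6  7
  R[8]: 1  1  2  3  4  5  5  6  6  7  8
  R[9]: 1  2  3  4  5  6  6  7  7  8  9
  R[10]: 1  2  3  4  5  6  6  7  8  9  10
  R[11]: 1  2  3  4  5  6  7  8  9  10  11

the unique w with this rank table is (4, 3, 6, 10, 5, 11, 1, 8, 2, 9, 7).

8 SE-corners of the 24-cell Rothe diagram give Ess(w):

[(1, 3, 0), (4, 5, 2), (4, 9, 3), (6, 2, 0), (6, 9, 4), (8, 2, 1), (8, 7, 5), (10, 7, 6)]


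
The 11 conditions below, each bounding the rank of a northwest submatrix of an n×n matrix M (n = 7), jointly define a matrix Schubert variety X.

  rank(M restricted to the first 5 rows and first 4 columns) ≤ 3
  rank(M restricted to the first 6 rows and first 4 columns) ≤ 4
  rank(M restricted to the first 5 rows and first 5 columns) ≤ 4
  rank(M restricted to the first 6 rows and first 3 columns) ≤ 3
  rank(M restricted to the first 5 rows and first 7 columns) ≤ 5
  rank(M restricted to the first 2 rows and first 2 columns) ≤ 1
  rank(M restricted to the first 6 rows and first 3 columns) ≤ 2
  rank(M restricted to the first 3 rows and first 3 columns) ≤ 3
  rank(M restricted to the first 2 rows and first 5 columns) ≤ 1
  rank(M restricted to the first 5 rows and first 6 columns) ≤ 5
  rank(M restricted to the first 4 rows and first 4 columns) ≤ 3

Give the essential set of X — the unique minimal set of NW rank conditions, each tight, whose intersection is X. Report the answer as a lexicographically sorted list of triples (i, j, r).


Rank table r_w(7×7) implied by the 11 constraints:

  row 1: 1  1  1  1  1  1  1
  row 2: 1  1  1  1  1  2  2
  row 3: 1  2  2  2  2  3  3
  row 4: 1  2  2  3  3  4  4
  row 5: 1  2  2  3  4  5  5
  row 6: 1  2  2  3  4  5  6
  row 7: 1  2  3  4  5  6  7

hence w(1..7) = (1, 6, 2, 4, 5, 7, 3).

D(w) has 7 cells with 2 SE-corners; essential set:

[(2, 5, 1), (6, 3, 2)]


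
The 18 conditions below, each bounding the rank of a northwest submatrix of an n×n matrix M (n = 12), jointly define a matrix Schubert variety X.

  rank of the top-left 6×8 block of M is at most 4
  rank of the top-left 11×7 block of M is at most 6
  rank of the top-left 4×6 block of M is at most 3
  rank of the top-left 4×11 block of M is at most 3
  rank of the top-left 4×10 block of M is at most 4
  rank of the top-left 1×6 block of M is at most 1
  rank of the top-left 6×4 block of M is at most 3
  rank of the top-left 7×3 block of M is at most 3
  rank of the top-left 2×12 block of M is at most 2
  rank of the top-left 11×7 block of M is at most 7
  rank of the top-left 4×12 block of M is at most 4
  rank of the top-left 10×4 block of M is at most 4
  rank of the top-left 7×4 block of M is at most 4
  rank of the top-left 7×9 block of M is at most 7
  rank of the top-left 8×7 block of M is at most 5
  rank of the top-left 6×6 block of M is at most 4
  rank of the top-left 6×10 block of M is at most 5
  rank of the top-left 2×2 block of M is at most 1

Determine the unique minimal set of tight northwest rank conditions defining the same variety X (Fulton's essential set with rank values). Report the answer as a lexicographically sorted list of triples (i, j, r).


Reconstructing r_w from the 18 given conditions:

  i=1: 1 1 1 1 1 1 1 1 1 1 1 1
  i=2: 1 1 2 2 2 2 2 2 2 2 2 2
  i=3: 1 2 3 3 3 3 3 3 3 3 3 3
  i=4: 1 2 3 3 3 3 3 3 3 3 3 4
  i=5: 1 2 3 3 4 4 4 4 4 4 4 5
  i=6: 1 2 3 3 4 4 4 4 5 5 5 6
  i=7: 1 2 3 4 5 5 5 5 6 6 6 7
  i=8: 1 2 3 4 5 5 5 6 7 7 7 8
  i=9: 1 2 3 4 5 6 6 7 8 8 8 9
  i=10: 1 2 3 4 5 6 6 7 8 9 9 10
  i=11: 1 2 3 4 5 6 6 7 8 9 10 11
  i=12: 1 2 3 4 5 6 7 8 9 10 11 12

hence w(1..12) = (1, 3, 2, 12, 5, 9, 4, 8, 6, 10, 11, 7).

6 SE-corners of the 18-cell Rothe diagram give Ess(w):

[(2, 2, 1), (4, 11, 3), (6, 4, 3), (6, 8, 4), (8, 7, 5), (11, 7, 6)]


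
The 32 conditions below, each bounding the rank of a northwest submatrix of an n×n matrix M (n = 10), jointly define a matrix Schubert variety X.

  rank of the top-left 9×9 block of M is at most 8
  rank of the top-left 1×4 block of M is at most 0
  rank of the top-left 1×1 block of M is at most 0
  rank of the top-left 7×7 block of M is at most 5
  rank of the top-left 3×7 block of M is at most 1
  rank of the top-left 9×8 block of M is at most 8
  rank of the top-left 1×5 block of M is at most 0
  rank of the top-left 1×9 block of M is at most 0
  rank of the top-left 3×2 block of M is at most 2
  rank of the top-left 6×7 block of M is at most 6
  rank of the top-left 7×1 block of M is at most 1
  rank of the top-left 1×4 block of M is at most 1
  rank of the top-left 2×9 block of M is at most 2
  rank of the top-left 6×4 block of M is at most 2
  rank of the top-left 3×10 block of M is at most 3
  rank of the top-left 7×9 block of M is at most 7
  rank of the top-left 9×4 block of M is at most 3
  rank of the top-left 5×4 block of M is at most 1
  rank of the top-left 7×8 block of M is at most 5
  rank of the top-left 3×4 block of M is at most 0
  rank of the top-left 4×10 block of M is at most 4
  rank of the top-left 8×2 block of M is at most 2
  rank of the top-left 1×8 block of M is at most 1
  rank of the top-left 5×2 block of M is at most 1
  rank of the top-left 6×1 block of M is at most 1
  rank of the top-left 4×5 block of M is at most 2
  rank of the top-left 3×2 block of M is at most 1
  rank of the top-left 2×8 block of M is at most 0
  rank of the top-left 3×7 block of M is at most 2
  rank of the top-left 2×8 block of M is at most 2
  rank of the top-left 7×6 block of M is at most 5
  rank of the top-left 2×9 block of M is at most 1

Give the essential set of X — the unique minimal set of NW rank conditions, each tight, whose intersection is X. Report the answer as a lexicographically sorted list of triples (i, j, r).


Reconstructing r_w from the 32 given conditions:

  i=1: 0 0 0 0 0 0 0 0 0 1
  i=2: 0 0 0 0 0 0 0 0 1 2
  i=3: 0 0 0 0 1 1 1 1 2 3
  i=4: 1 1 1 1 2 2 2 2 3 4
  i=5: 1 1 1 1 2 3 3 3 4 5
  i=6: 1 2 2 2 3 4 4 4 5 6
  i=7: 1 2 3 3 4 5 5 5 6 7
  i=8: 1 2 3 3 4 5 6 6 7 8
  i=9: 1 2 3 3 4 5 6 7 8 9
  i=10: 1 2 3 4 5 6 7 8 9 10

giving w = (10, 9, 5, 1, 6, 2, 3, 7, 8, 4) via Δ²R.

ℓ(w)=26; the 5 essential cells (i,j,r):

[(1, 9, 0), (2, 8, 0), (3, 4, 0), (5, 4, 1), (9, 4, 3)]


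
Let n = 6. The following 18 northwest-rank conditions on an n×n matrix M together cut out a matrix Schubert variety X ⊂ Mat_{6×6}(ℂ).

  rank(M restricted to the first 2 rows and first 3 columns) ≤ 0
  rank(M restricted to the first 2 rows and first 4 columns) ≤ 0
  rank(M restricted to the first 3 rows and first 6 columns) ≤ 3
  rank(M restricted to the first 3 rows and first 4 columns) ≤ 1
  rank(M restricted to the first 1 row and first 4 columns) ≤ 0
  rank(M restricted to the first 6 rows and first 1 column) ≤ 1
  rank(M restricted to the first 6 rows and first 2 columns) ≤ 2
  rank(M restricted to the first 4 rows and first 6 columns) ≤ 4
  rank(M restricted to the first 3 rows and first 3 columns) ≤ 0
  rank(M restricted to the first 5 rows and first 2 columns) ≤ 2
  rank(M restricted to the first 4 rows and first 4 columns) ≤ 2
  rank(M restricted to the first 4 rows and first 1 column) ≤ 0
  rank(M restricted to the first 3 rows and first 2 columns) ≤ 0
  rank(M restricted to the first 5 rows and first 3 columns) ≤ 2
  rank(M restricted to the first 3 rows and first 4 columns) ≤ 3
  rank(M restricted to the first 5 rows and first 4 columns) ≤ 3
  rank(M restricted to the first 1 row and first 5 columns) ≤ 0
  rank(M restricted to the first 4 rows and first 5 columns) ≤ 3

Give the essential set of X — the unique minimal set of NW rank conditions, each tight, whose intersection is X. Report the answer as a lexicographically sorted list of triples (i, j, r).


The tightest implied rank at each (i,j), from the 18 conditions:

  i=1: 0 0 0 0 0 1
  i=2: 0 0 0 0 1 2
  i=3: 0 0 0 1 2 3
  i=4: 0 1 1 2 3 4
  i=5: 1 2 2 3 4 5
  i=6: 1 2 3 4 5 6

second differences of R give the permutation w = (6, 5, 4, 2, 1, 3).

Fulton essential set (4 of the 13 Rothe cells):

[(1, 5, 0), (2, 4, 0), (3, 3, 0), (4, 1, 0)]


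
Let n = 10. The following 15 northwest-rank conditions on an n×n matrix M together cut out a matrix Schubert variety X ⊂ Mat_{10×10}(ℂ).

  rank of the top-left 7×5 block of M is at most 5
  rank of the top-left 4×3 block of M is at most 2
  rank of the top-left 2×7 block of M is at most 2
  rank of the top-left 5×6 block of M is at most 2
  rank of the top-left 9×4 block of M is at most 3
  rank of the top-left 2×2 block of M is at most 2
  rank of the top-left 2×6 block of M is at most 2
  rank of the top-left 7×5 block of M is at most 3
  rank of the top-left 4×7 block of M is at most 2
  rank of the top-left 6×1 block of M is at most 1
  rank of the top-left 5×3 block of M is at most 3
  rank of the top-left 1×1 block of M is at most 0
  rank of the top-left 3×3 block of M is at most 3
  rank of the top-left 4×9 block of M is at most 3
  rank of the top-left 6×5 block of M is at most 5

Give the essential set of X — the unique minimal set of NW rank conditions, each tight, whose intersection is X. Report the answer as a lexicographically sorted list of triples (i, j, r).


Recovering R(i,j) via the rank-extension bound from the 15 conditions:

  0  1  1  1  1  1  1  1  1  1
  1  2  2  2  2  2  2  2  2  2
  1  2  2  2  2  2  2  3  3  3
  1  2  2  2  2  2  2  3  3  4
  1  2  2  2  2  2  3  4  4  5
  1  2  3  3  3  3  4  5  5  6
  1  2  3  3  3  4  5  6  6  7
  1  2  3  3  4  5  6  7  7  8
  1  2  3  3  4  5  6  7  8  9
  1  2  3  4  5  6  7  8  9  10

hence w(1..10) = (2, 1, 8, 10, 7, 3, 6, 5, 9, 4).

Rothe diagram D(w) (20 cells), 6 SE-corners (essential conditions):

[(1, 1, 0), (4, 7, 2), (4, 9, 3), (5, 6, 2), (7, 5, 3), (9, 4, 3)]


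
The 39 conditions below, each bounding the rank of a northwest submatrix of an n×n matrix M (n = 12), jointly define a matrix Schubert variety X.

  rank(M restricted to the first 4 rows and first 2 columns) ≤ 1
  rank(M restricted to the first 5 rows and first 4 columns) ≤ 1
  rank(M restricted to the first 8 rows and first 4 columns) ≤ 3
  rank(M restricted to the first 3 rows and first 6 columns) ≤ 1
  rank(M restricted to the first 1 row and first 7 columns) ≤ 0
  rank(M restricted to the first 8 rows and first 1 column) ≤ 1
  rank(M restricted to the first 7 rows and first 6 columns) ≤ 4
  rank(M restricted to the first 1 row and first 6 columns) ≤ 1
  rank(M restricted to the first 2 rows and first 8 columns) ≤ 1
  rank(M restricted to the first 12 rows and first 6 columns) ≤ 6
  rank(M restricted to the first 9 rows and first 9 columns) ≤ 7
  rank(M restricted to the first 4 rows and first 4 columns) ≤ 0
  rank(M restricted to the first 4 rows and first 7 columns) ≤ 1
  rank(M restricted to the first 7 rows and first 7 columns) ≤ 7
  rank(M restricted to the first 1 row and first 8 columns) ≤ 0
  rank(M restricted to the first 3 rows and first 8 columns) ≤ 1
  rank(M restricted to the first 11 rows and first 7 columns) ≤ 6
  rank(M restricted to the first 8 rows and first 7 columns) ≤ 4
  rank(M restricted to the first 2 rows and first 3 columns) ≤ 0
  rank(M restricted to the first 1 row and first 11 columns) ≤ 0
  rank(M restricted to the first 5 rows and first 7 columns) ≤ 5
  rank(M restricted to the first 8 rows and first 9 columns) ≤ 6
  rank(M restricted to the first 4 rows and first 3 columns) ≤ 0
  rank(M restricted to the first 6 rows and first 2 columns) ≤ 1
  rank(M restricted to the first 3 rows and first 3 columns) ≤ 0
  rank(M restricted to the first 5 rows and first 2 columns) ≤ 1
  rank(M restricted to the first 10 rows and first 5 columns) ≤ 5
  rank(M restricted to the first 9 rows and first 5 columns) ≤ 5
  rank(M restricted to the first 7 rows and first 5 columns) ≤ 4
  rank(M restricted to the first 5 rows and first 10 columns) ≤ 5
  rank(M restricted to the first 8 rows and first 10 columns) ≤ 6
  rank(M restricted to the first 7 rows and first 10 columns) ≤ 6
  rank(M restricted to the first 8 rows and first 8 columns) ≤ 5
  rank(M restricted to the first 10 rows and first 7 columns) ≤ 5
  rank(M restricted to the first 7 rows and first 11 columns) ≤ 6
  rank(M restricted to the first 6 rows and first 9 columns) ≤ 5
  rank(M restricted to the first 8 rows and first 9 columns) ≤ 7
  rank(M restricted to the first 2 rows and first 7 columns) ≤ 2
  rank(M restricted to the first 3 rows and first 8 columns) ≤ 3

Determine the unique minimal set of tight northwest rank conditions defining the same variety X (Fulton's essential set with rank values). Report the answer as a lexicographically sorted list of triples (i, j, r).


Computing R[i][j] = min implied NW-rank bound (n=12, 39 conditions):

  row 1: 0, 0, 0, 0, 0, 0, 0, 0, 0, 0, 0, 1
  row 2: 0, 0, 0, 0, 1, 1, 1, 1, 1, 1, 1, 2
  row 3: 0, 0, 0, 0, 1, 1, 1, 1, 2, 2, 2, 3
  row 4: 0, 0, 0, 0, 1, 1, 1, 2, 3, 3, 3, 4
  row 5: 1, 1, 1, 1, 2, 2, 2, 3, 4, 4, 4, 5
  row 6: 1, 1, 2, 2, 3, 3, 3, 4, 5, 5, 5, 6
  row 7: 1, 2, 3, 3, 4, 4, 4, 5, 6, 6, 6, 7
  row 8: 1, 2, 3, 3, 4, 4, 4, 5, 6, 6, 7, 8
  row 9: 1, 2, 3, 4, 5, 5, 5, 6, 7, 7, 8, 9
  row 10: 1, 2, 3, 4, 5, 5, 5, 6, 7, 8, 9, 10
  row 11: 1, 2, 3, 4, 5, 6, 6, 7, 8, 9, 10, 11
  row 12: 1, 2, 3, 4, 5, 6, 7, 8, 9, 10, 11, 12

giving w = (12, 5, 9, 8, 1, 3, 2, 11, 4, 10, 6, 7) via Δ²R.

ℓ(w)=35; the 9 essential cells (i,j,r):

[(1, 11, 0), (3, 8, 1), (4, 4, 0), (4, 7, 1), (6, 2, 1), (8, 4, 3), (8, 7, 4), (8, 10, 6), (10, 7, 5)]


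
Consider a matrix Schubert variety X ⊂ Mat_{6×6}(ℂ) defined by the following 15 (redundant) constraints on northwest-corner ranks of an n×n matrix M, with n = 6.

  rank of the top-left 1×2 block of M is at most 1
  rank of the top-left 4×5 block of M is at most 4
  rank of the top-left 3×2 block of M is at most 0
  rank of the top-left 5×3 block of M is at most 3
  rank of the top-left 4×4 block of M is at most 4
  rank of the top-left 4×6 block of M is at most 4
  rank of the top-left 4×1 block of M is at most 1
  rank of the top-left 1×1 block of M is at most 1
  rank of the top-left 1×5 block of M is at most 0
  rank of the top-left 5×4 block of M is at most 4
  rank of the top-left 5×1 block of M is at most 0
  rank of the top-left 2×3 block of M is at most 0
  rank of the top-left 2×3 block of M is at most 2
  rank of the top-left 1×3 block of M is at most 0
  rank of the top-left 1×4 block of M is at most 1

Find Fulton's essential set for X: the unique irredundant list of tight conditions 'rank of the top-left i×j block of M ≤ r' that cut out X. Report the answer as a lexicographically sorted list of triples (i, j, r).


Computing R[i][j] = min implied NW-rank bound (n=6, 15 conditions):

  R[1]: 0  0  0  0  0  1
  R[2]: 0  0  0  1  1  2
  R[3]: 0  0  1  2  2  3
  R[4]: 0  1  2  3  3  4
  R[5]: 0  1  2  3  4  5
  R[6]: 1  2  3  4  5  6

the unique w with this rank table is (6, 4, 3, 2, 5, 1).

D(w) has 12 cells with 4 SE-corners; essential set:

[(1, 5, 0), (2, 3, 0), (3, 2, 0), (5, 1, 0)]


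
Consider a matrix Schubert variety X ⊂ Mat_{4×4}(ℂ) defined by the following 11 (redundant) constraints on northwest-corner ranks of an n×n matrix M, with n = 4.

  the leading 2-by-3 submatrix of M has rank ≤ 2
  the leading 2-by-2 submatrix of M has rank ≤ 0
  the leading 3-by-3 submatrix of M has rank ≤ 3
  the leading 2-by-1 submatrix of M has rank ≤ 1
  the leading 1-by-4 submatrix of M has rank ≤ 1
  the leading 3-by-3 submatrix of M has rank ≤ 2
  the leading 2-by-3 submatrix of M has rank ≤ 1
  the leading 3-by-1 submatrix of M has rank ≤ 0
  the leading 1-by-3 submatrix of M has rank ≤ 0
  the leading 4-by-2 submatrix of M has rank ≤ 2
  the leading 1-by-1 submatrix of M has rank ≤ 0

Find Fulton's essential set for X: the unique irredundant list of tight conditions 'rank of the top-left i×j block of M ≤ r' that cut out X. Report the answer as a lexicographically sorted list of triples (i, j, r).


Computing R[i][j] = min implied NW-rank bound (n=4, 11 conditions):

  i=1: 0 | 0 | 0 | 1
  i=2: 0 | 0 | 1 | 2
  i=3: 0 | 1 | 2 | 3
  i=4: 1 | 2 | 3 | 4

so w = (4, 3, 2, 1).

D(w) has 6 cells with 3 SE-corners; essential set:

[(1, 3, 0), (2, 2, 0), (3, 1, 0)]


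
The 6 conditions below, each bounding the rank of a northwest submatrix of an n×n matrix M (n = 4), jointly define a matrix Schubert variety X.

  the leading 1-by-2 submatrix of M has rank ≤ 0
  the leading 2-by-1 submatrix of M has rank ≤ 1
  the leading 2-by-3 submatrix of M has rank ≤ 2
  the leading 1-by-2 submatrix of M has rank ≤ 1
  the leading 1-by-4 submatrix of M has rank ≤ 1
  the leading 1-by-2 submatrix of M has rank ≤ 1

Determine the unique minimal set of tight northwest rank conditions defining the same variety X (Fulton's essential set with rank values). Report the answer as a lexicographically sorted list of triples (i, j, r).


Reconstructing r_w from the 6 given conditions:

  i=1: 0 0 1 1
  i=2: 1 1 2 2
  i=3: 1 2 3 3
  i=4: 1 2 3 4

so w = (3, 1, 2, 4).

ℓ(w)=2; the 1 essential cell (i,j,r):

[(1, 2, 0)]


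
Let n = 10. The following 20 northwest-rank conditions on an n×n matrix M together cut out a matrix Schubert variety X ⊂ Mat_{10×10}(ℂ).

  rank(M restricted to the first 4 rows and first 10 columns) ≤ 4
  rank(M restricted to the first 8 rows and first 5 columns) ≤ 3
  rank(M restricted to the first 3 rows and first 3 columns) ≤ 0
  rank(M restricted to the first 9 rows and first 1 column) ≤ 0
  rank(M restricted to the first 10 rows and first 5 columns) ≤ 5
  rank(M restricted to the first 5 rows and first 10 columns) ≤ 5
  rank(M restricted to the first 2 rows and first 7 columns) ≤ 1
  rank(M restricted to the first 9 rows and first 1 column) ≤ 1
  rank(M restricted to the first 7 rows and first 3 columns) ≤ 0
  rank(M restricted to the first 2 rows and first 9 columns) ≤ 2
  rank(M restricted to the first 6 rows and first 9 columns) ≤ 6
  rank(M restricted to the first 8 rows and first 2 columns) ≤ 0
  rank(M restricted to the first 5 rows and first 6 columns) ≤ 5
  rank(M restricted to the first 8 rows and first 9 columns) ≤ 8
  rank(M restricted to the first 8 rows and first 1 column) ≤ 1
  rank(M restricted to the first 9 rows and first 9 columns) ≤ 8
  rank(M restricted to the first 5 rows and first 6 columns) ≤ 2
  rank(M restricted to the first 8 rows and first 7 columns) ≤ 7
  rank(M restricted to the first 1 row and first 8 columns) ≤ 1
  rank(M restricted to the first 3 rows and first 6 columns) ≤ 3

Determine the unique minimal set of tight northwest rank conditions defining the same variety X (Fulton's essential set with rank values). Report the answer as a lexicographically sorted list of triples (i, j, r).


Recovering R(i,j) via the rank-extension bound from the 20 conditions:

  i=1: 0  0  0  1  1  1  1  1  1  1
  i=2: 0  0  0  1  1  1  1  2  2  2
  i=3: 0  0  0  1  2  2  2  3  3  3
  i=4: 0  0  0  1  2  2  3  4  4  4
  i=5: 0  0  0  1  2  2  3  4  5  5
  i=6: 0  0  0  1  2  3  4  5  6  6
  i=7: 0  0  0  1  2  3  4  5  6  7
  i=8: 0  0  1  2  3  4  5  6  7  8
  i=9: 0  1  2  3  4  5  6  7  8  9
  i=10: 1  2  3  4  5  6  7  8  9  10

the unique w with this rank table is (4, 8, 5, 7, 9, 6, 10, 3, 2, 1).

Fulton essential set (5 of the 29 Rothe cells):

[(2, 7, 1), (5, 6, 2), (7, 3, 0), (8, 2, 0), (9, 1, 0)]


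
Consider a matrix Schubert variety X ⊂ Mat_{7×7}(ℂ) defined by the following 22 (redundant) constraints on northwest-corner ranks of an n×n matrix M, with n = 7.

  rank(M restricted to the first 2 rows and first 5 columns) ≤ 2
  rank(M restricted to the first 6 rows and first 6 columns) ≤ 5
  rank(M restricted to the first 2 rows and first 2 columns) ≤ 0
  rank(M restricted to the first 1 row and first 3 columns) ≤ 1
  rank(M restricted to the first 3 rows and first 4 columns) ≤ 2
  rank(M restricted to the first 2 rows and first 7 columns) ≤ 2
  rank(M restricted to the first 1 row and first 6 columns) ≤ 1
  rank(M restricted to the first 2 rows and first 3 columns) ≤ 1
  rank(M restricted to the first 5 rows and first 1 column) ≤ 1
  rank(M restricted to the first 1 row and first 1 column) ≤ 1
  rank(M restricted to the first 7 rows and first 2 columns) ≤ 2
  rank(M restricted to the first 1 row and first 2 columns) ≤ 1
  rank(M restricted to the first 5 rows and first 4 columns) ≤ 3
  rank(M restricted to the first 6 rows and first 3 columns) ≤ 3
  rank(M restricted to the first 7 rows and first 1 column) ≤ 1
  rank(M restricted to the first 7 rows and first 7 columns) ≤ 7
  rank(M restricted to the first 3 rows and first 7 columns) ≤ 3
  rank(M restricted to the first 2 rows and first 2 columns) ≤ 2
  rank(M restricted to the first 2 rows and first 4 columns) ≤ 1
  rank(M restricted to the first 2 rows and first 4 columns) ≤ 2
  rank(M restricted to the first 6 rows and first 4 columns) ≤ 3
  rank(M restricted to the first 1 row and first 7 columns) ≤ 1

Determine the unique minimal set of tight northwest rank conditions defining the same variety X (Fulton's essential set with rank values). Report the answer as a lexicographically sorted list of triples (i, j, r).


Recovering R(i,j) via the rank-extension bound from the 22 conditions:

  R[1]: 0, 0, 1, 1, 1, 1, 1
  R[2]: 0, 0, 1, 1, 2, 2, 2
  R[3]: 1, 1, 2, 2, 3, 3, 3
  R[4]: 1, 2, 3, 3, 4, 4, 4
  R[5]: 1, 2, 3, 3, 4, 5, 5
  R[6]: 1, 2, 3, 3, 4, 5, 6
  R[7]: 1, 2, 3, 4, 5, 6, 7

so w = (3, 5, 1, 2, 6, 7, 4).

Fulton essential set (3 of the 7 Rothe cells):

[(2, 2, 0), (2, 4, 1), (6, 4, 3)]


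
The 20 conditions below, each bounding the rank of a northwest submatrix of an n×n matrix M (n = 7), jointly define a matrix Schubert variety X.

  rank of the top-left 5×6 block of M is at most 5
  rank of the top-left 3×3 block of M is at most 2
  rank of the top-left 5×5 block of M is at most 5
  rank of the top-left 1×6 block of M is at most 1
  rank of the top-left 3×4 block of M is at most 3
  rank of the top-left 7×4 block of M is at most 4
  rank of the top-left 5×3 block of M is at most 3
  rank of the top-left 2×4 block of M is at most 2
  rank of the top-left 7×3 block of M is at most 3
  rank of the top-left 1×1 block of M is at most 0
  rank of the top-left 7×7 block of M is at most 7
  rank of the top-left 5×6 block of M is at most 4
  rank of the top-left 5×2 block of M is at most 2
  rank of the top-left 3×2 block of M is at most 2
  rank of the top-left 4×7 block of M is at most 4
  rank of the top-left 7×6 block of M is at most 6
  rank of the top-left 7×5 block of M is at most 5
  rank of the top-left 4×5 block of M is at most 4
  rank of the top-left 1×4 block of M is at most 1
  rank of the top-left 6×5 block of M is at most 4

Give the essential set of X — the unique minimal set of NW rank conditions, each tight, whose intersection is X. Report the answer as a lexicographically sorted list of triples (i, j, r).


Recovering R(i,j) via the rank-extension bound from the 20 conditions:

  0, 1, 1, 1, 1, 1, 1
  1, 2, 2, 2, 2, 2, 2
  1, 2, 2, 3, 3, 3, 3
  1, 2, 3, 4, 4, 4, 4
  1, 2, 3, 4, 4, 4, 5
  1, 2, 3, 4, 4, 5, 6
  1, 2, 3, 4, 5, 6, 7

second differences of R give the permutation w = (2, 1, 4, 3, 7, 6, 5).

|D(w)|=5, |Ess(w)|=4:

[(1, 1, 0), (3, 3, 2), (5, 6, 4), (6, 5, 4)]


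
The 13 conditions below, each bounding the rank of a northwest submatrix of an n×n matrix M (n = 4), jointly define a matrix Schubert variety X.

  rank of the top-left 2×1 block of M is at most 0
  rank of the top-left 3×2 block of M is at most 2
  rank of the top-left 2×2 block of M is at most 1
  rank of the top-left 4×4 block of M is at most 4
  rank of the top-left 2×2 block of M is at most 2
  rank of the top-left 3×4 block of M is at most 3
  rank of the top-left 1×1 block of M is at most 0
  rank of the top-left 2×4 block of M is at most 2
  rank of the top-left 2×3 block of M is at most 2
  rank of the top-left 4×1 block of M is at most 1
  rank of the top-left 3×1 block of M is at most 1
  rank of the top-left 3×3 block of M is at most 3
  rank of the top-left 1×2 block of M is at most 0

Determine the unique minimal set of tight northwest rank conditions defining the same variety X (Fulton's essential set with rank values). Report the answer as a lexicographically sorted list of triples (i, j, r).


Rank table r_w(4×4) implied by the 13 constraints:

  i=1: 0 | 0 | 1 | 1
  i=2: 0 | 1 | 2 | 2
  i=3: 1 | 2 | 3 | 3
  i=4: 1 | 2 | 3 | 4

hence w(1..4) = (3, 2, 1, 4).

2 SE-corners of the 3-cell Rothe diagram give Ess(w):

[(1, 2, 0), (2, 1, 0)]


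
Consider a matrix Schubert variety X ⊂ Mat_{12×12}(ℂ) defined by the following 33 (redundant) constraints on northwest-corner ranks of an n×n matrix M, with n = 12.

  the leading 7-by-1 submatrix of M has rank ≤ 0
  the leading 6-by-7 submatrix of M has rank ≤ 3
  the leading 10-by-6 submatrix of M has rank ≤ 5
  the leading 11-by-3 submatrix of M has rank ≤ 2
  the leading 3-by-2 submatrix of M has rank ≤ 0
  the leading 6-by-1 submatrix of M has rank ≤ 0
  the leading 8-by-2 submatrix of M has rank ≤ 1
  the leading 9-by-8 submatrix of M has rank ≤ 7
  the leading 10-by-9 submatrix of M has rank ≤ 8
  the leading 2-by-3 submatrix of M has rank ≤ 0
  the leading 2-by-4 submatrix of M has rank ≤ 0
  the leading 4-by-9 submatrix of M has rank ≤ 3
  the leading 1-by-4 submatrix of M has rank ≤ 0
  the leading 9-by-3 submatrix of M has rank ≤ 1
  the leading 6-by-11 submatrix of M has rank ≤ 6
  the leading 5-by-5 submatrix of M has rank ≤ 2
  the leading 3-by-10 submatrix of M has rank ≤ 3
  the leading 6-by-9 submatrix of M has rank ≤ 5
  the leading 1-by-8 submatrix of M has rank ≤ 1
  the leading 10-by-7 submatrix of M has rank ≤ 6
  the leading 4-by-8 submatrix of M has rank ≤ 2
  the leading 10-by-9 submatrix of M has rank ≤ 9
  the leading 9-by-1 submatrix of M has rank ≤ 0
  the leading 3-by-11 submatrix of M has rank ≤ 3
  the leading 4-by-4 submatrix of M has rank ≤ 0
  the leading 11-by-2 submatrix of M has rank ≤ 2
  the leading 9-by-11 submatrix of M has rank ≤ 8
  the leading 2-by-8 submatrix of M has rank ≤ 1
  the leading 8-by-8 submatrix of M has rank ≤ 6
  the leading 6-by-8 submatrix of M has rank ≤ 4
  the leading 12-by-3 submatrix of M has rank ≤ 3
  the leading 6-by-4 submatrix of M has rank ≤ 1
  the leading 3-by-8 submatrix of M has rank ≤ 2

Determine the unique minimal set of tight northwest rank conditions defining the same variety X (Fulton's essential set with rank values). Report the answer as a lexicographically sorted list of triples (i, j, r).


The tightest implied rank at each (i,j), from the 33 conditions:

  i=1: 0  0  0  0  1  1  1  1  1  1  1  1
  i=2: 0  0  0  0  1  1  1  1  2  2  2  2
  i=3: 0  0  0  0  1  2  2  2  3  3  3  3
  i=4: 0  0  0  0  1  2  2  2  3  4  4  4
  i=5: 0  1  1  1  2  3  3  3  4  5  5  5
  i=6: 0  1  1  1  2  3  3  4  5  6  6  6
  i=7: 0  1  1  2  3  4  4  5  6  7  7  7
  i=8: 0  1  1  2  3  4  5  6  7  8  8  8
  i=9: 0  1  1  2  3  4  5  6  7  8  8  9
  i=10: 1  2  2  3  4  5  6  7  8  9  9  10
  i=11: 1  2  2  3  4  5  6  7  8  9  10  11
  i=12: 1  2  3  4  5  6  7  8  9  10  11  12

second differences of R give the permutation w = (5, 9, 6, 10, 2, 8, 4, 7, 12, 1, 11, 3).

ℓ(w)=34; the 9 essential cells (i,j,r):

[(2, 8, 1), (4, 4, 0), (4, 8, 2), (6, 4, 1), (6, 7, 3), (9, 1, 0), (9, 3, 1), (9, 11, 8), (11, 3, 2)]


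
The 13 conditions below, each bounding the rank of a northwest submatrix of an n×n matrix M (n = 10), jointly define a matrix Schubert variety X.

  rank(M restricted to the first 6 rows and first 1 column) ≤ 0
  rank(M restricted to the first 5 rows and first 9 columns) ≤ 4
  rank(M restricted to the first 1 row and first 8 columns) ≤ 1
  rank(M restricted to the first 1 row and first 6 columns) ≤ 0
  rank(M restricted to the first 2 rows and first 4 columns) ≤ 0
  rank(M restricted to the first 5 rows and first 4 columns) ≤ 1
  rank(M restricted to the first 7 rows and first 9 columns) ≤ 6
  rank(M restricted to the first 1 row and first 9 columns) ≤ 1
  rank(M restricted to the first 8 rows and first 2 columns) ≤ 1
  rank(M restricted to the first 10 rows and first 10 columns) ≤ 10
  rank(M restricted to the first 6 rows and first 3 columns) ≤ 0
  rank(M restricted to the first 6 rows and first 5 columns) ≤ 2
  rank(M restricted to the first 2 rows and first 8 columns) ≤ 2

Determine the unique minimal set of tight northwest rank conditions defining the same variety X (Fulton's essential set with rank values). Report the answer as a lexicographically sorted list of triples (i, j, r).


Reconstructing r_w from the 13 given conditions:

  i=1: 0, 0, 0, 0, 0, 0, 1, 1, 1, 1
  i=2: 0, 0, 0, 0, 1, 1, 2, 2, 2, 2
  i=3: 0, 0, 0, 1, 2, 2, 3, 3, 3, 3
  i=4: 0, 0, 0, 1, 2, 3, 4, 4, 4, 4
  i=5: 0, 0, 0, 1, 2, 3, 4, 4, 4, 5
  i=6: 0, 0, 0, 1, 2, 3, 4, 5, 5, 6
  i=7: 1, 1, 1, 2, 3, 4, 5, 6, 6, 7
  i=8: 1, 1, 2, 3, 4, 5, 6, 7, 7, 8
  i=9: 1, 2, 3, 4, 5, 6, 7, 8, 8, 9
  i=10: 1, 2, 3, 4, 5, 6, 7, 8, 9, 10

so w = (7, 5, 4, 6, 10, 8, 1, 3, 2, 9).

5 SE-corners of the 25-cell Rothe diagram give Ess(w):

[(1, 6, 0), (2, 4, 0), (5, 9, 4), (6, 3, 0), (8, 2, 1)]


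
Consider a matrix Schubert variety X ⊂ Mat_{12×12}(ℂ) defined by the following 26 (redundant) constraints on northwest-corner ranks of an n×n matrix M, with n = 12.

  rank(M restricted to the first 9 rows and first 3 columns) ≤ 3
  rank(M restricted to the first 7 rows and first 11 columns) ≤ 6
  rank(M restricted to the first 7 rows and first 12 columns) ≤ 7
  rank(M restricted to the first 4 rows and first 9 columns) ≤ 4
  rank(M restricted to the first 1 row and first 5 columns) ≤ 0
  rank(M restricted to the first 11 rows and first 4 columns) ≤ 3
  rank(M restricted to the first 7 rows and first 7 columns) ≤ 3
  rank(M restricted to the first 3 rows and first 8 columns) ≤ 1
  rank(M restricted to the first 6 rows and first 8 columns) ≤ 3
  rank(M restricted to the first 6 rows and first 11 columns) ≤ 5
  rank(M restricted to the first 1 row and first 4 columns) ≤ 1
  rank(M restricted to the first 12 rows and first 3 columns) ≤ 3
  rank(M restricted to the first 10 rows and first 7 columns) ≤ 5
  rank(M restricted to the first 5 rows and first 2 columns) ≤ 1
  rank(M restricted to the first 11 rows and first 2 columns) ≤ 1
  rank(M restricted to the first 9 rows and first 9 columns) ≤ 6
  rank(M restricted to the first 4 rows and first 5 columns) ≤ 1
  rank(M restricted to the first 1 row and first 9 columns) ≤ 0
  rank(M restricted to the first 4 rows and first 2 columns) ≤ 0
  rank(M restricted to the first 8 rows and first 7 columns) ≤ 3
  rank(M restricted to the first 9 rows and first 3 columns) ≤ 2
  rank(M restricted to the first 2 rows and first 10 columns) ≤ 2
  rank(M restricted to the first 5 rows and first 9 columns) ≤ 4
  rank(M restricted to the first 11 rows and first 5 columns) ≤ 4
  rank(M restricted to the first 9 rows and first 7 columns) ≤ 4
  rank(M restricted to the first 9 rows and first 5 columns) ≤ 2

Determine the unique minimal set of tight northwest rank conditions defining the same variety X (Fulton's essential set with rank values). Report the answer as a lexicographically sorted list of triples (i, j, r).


Recovering R(i,j) via the rank-extension bound from the 26 conditions:

  row 1: 0  0  0  0  0  0  0  0  0  1  1  1
  row 2: 0  0  1  1  1  1  1  1  1  2  2  2
  row 3: 0  0  1  1  1  1  1  1  2  3  3  3
  row 4: 0  0  1  1  1  2  2  2  3  4  4  4
  row 5: 1  1  2  2  2  3  3  3  4  5  5  5
  row 6: 1  1  2  2  2  3  3  3  4  5  5  6
  row 7: 1  1  2  2  2  3  3  4  5  6  6  7
  row 8: 1  1  2  2  2  3  3  4  5  6  7  8
  row 9: 1  1  2  2  2  3  4  5  6  7  8  9
  row 10: 1  1  2  3  3  4  5  6  7  8  9  10
  row 11: 1  1  2  3  4  5  6  7  8  9  10  11
  row 12: 1  2  3  4  5  6  7  8  9  10  11  12

the unique w with this rank table is (10, 3, 9, 6, 1, 12, 8, 11, 7, 4, 5, 2).

D(w) has 41 cells with 9 SE-corners; essential set:

[(1, 9, 0), (3, 8, 1), (4, 2, 0), (4, 5, 1), (6, 8, 3), (6, 11, 5), (8, 7, 3), (9, 5, 2), (11, 2, 1)]
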